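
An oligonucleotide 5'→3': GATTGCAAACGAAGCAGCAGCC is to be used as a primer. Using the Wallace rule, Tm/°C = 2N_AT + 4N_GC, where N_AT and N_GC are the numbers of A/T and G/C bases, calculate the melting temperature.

Scanning the sequence gives C=6, T=2, G=6, A=8.
AT pairs contribute 10, GC pairs contribute 12.
Tm = 4·12 + 2·10 = 48 + 20 = 68°C

68°C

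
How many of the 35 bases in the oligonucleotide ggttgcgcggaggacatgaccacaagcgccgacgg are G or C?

24

Counting bases: A=8, T=3, C=10, G=14
Total G or C: 14 + 10 = 24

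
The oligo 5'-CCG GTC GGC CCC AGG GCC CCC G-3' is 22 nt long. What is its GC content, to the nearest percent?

91%

A=1, T=1, G=8, C=12
G+C = 8 + 12 = 20 out of 22 bases
%GC = 20/22 × 100 = 90.91% ≈ 91%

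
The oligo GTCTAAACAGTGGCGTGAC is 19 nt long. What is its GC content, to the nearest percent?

53%

G=6, A=5, T=4, C=4
G+C = 6 + 4 = 10 out of 19 bases
%GC = 10/19 × 100 = 52.63% ≈ 53%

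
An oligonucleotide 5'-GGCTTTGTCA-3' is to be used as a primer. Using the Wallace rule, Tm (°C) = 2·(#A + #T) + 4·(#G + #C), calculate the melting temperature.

30°C

Scanning the sequence gives G=3, A=1, C=2, T=4.
So N_AT = 5 and N_GC = 5.
Tm = 2(5) + 4(5) = 10 + 20 = 30°C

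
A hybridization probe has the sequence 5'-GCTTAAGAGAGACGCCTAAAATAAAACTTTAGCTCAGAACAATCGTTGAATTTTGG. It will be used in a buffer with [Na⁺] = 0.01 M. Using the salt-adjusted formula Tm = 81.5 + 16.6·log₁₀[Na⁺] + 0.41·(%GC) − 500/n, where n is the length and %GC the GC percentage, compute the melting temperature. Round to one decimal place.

54.0°C

Length n = 56. Counting bases: G=11, A=21, T=15, C=9
G+C = 20, so %GC = 20/56 × 100 = 35.714%
Salt term: 16.6 × (-2) = -33.2
GC term: 0.41 × 35.714 = 14.643; length term: −500/56 = −8.929
Tm = 81.5 + (-33.2) + 14.643 − 8.929 = 54.014 → 54.0°C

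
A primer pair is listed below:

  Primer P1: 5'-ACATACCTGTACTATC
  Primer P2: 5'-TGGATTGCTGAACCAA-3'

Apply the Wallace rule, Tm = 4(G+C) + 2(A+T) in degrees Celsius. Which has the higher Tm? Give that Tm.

Primer P1: A+T=10, G+C=6 → Tm = 2(10)+4(6) = 44°C
Primer P2: A+T=9, G+C=7 → Tm = 2(9)+4(7) = 46°C
44°C vs 46°C → primer P2 is higher.

Primer P2, 46°C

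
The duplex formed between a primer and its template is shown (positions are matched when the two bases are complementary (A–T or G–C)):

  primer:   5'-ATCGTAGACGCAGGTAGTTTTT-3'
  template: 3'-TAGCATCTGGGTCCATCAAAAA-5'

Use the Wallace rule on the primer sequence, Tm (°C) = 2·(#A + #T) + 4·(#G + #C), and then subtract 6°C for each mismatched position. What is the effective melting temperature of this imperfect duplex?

Primer base counts: A=5, T=8, G=6, C=3 → A+T=13, G+C=9
Perfect-match Tm = 2(13) + 4(9) = 26 + 36 = 62°C
Mismatches (positions where the bases are not complementary): 1 (at position 10)
Effective Tm = 62 − 1×6 = 62 − 6 = 56°C

56°C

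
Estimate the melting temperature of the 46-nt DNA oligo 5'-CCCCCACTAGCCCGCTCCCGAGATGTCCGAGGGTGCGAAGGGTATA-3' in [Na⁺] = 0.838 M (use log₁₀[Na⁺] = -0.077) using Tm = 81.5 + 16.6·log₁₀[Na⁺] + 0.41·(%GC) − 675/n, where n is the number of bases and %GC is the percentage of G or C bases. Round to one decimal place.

Length n = 46. A=9, C=16, T=7, G=14
G+C = 30, so %GC = 30/46 × 100 = 65.217%
Salt term: 16.6 × (-0.077) = -1.278
GC term: 0.41 × 65.217 = 26.739; length term: −675/46 = −14.674
Tm = 81.5 + (-1.278) + 26.739 − 14.674 = 92.287 → 92.3°C

92.3°C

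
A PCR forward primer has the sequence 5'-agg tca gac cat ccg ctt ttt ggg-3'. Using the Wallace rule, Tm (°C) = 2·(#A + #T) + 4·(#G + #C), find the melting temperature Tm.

Base counts: T=7, G=7, C=6, A=4
AT pairs contribute 11, GC pairs contribute 13.
Tm = 2×11 + 4×13 = 74°C

74°C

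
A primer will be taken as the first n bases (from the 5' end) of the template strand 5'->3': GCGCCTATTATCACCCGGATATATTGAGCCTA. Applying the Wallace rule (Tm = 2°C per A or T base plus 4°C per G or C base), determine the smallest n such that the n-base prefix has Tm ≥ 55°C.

First 17 bases: GCGCCTATTATCACCCG → Tm = 54°C (< 55°C)
First 18 bases: GCGCCTATTATCACCCGG → Tm = 58°C (≥ 55°C)
Since every base adds ≥2°C, Tm only increases with n, so the threshold is first crossed at n = 18.

n = 18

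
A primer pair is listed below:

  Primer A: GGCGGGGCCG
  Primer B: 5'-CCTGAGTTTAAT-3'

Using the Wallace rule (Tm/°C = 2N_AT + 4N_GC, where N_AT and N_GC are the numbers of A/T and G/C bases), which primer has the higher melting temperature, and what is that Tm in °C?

Primer A, 40°C

Primer A: A+T=0, G+C=10 → Tm = 2(0)+4(10) = 40°C
Primer B: A+T=8, G+C=4 → Tm = 2(8)+4(4) = 32°C
40°C vs 32°C → primer A is higher.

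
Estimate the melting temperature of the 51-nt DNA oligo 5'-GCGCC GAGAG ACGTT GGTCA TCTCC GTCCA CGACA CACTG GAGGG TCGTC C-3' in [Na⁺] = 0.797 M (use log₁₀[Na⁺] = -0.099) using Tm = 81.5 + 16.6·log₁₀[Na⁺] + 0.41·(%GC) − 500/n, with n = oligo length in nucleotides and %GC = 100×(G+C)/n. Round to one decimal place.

96.6°C

Length n = 51. A=9, G=16, T=9, C=17
G+C = 33, so %GC = 33/51 × 100 = 64.706%
Salt term: 16.6 × (-0.099) = -1.643
GC term: 0.41 × 64.706 = 26.529; length term: −500/51 = −9.804
Tm = 81.5 + (-1.643) + 26.529 − 9.804 = 96.582 → 96.6°C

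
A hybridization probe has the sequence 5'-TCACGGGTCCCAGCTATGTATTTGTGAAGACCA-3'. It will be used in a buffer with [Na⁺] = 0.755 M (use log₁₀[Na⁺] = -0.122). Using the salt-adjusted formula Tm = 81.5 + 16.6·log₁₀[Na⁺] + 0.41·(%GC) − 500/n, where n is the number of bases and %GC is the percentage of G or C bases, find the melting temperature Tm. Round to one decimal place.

Length n = 33. Scanning the sequence gives C=8, T=9, A=8, G=8.
G+C = 16, so %GC = 16/33 × 100 = 48.485%
Salt term: 16.6 × (-0.122) = -2.025
GC term: 0.41 × 48.485 = 19.879; length term: −500/33 = −15.152
Tm = 81.5 + (-2.025) + 19.879 − 15.152 = 84.202 → 84.2°C

84.2°C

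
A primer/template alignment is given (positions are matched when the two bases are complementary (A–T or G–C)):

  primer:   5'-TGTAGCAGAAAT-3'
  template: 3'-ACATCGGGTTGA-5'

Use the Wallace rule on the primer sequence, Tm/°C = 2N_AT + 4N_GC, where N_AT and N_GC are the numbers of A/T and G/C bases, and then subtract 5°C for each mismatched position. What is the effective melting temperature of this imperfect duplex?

Primer base counts: A=5, T=3, G=3, C=1 → A+T=8, G+C=4
Perfect-match Tm = 2(8) + 4(4) = 16 + 16 = 32°C
Mismatches (positions where the bases are not complementary): 3 (at positions 7, 8, 11)
Effective Tm = 32 − 3×5 = 32 − 15 = 17°C

17°C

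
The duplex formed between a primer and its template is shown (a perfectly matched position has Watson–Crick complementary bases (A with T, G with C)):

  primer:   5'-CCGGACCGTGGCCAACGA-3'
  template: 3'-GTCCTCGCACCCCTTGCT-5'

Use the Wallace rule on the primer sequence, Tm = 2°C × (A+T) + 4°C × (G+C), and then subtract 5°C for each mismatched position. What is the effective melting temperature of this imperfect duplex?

Primer base counts: A=4, T=1, G=6, C=7 → A+T=5, G+C=13
Perfect-match Tm = 2(5) + 4(13) = 10 + 52 = 62°C
Mismatches (positions where the bases are not complementary): 4 (at positions 2, 6, 12, 13)
Effective Tm = 62 − 4×5 = 62 − 20 = 42°C

42°C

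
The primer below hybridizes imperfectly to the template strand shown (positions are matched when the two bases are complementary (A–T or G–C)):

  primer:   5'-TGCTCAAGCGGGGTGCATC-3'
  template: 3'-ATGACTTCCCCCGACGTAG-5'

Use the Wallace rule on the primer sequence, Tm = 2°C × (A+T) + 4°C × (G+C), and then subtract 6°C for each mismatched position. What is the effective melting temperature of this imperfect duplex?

38°C

Primer base counts: A=3, T=4, G=7, C=5 → A+T=7, G+C=12
Perfect-match Tm = 2(7) + 4(12) = 14 + 48 = 62°C
Mismatches (positions where the bases are not complementary): 4 (at positions 2, 5, 9, 13)
Effective Tm = 62 − 4×6 = 62 − 24 = 38°C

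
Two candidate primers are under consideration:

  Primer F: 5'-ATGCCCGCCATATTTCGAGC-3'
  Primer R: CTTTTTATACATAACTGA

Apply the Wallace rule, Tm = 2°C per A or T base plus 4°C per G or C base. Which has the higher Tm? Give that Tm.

Primer F, 62°C

Primer F: A+T=9, G+C=11 → Tm = 2(9)+4(11) = 62°C
Primer R: A+T=14, G+C=4 → Tm = 2(14)+4(4) = 44°C
62°C vs 44°C → primer F is higher.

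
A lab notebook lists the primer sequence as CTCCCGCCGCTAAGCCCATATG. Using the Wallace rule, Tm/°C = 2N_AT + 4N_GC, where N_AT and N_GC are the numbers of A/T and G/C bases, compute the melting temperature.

A=4, C=10, T=4, G=4
AT pairs contribute 8, GC pairs contribute 14.
Tm = 2(8) + 4(14) = 16 + 56 = 72°C

72°C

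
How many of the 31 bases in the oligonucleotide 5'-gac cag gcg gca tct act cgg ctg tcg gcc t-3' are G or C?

Base counts: G=10, C=11, T=6, A=4
G+C = 10 + 11 = 21

21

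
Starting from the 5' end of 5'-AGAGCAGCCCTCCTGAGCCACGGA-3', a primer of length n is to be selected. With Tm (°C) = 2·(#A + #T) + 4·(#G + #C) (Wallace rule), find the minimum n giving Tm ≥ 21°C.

First 6 bases: AGAGCA → Tm = 18°C (< 21°C)
First 7 bases: AGAGCAG → Tm = 22°C (≥ 21°C)
Since every base adds ≥2°C, Tm only increases with n, so the threshold is first crossed at n = 7.

n = 7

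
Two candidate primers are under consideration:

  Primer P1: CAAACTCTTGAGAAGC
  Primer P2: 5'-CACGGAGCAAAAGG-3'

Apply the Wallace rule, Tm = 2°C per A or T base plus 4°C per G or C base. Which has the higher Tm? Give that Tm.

Primer P1, 46°C

Primer P1: A+T=9, G+C=7 → Tm = 2(9)+4(7) = 46°C
Primer P2: A+T=6, G+C=8 → Tm = 2(6)+4(8) = 44°C
46°C vs 44°C → primer P1 is higher.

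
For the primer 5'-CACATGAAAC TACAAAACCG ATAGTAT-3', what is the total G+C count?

9

Counting bases: G=3, T=5, A=13, C=6
Total G or C: 3 + 6 = 9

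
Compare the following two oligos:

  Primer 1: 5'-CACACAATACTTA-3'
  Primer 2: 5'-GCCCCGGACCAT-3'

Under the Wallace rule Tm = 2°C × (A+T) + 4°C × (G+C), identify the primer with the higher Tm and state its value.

Primer 1: A+T=9, G+C=4 → Tm = 2(9)+4(4) = 34°C
Primer 2: A+T=3, G+C=9 → Tm = 2(3)+4(9) = 42°C
34°C vs 42°C → primer 2 is higher.

Primer 2, 42°C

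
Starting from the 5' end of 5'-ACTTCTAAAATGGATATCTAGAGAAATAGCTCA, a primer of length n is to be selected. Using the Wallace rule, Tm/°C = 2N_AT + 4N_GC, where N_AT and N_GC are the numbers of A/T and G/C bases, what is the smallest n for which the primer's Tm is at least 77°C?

n = 30

First 29 bases: ACTTCTAAAATGGATATCTAGAGAAATAG → Tm = 74°C (< 77°C)
First 30 bases: ACTTCTAAAATGGATATCTAGAGAAATAGC → Tm = 78°C (≥ 77°C)
Since every base adds ≥2°C, Tm only increases with n, so the threshold is first crossed at n = 30.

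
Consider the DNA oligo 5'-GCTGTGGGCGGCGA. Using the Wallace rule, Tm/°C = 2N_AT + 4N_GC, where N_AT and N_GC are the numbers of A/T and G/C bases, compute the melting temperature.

Base counts: A=1, C=3, G=8, T=2
So N_AT = 3 and N_GC = 11.
Tm = 2(3) + 4(11) = 6 + 44 = 50°C

50°C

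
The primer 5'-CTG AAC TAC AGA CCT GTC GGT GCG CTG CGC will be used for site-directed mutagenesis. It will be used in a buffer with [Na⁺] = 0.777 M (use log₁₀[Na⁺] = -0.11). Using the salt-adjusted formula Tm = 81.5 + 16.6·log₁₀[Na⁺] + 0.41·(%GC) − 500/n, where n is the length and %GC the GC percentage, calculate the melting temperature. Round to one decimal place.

Length n = 30. G=9, A=5, C=10, T=6
G+C = 19, so %GC = 19/30 × 100 = 63.333%
Salt term: 16.6 × (-0.11) = -1.826
GC term: 0.41 × 63.333 = 25.967; length term: −500/30 = −16.667
Tm = 81.5 + (-1.826) + 25.967 − 16.667 = 88.974 → 89.0°C

89.0°C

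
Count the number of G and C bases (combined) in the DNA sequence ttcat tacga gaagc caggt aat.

9

Base counts: T=6, G=5, A=8, C=4
G+C = 5 + 4 = 9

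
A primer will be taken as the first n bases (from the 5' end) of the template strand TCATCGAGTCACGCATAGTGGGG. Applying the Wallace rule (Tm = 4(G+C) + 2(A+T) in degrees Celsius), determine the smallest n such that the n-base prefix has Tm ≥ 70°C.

n = 23

First 22 bases: TCATCGAGTCACGCATAGTGGG → Tm = 68°C (< 70°C)
First 23 bases: TCATCGAGTCACGCATAGTGGGG → Tm = 72°C (≥ 70°C)
Each additional base adds 2°C (A/T) or 4°C (G/C), so Tm is non-decreasing in n; n = 23 is the first length to reach 70°C.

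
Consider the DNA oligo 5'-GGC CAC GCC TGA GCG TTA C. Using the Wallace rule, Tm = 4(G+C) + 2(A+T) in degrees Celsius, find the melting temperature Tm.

Counting bases: A=3, C=7, G=6, T=3
AT pairs contribute 6, GC pairs contribute 13.
Tm = 2×6 + 4×13 = 64°C

64°C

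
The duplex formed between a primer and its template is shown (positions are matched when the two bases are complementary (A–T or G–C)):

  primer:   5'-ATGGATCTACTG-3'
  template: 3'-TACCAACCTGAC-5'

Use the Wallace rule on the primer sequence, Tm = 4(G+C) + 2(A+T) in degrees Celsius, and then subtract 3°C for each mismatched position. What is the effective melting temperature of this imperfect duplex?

Primer base counts: A=3, T=4, G=3, C=2 → A+T=7, G+C=5
Perfect-match Tm = 2(7) + 4(5) = 14 + 20 = 34°C
Mismatches (positions where the bases are not complementary): 3 (at positions 5, 7, 8)
Effective Tm = 34 − 3×3 = 34 − 9 = 25°C

25°C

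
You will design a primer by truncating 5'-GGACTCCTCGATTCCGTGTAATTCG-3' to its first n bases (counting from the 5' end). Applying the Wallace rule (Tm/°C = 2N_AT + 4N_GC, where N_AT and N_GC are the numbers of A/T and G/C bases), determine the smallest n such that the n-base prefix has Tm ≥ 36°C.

n = 11

First 10 bases: GGACTCCTCG → Tm = 34°C (< 36°C)
First 11 bases: GGACTCCTCGA → Tm = 36°C (≥ 36°C)
Since every base adds ≥2°C, Tm only increases with n, so the threshold is first crossed at n = 11.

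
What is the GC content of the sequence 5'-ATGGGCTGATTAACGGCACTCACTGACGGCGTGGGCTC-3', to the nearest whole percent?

G=13, A=7, T=8, C=10
G+C = 13 + 10 = 23 out of 38 bases
%GC = 23/38 × 100 = 60.53% ≈ 61%

61%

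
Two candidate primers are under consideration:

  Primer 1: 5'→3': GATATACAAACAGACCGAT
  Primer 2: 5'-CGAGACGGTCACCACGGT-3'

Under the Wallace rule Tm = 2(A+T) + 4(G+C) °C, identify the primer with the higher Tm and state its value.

Primer 2, 60°C

Primer 1: A+T=12, G+C=7 → Tm = 2(12)+4(7) = 52°C
Primer 2: A+T=6, G+C=12 → Tm = 2(6)+4(12) = 60°C
52°C vs 60°C → primer 2 is higher.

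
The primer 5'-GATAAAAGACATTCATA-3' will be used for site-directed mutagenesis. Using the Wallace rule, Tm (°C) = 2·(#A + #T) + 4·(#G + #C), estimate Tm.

42°C

Base counts: G=2, A=9, C=2, T=4
A+T = 13, G+C = 4
Tm = 2(13) + 4(4) = 26 + 16 = 42°C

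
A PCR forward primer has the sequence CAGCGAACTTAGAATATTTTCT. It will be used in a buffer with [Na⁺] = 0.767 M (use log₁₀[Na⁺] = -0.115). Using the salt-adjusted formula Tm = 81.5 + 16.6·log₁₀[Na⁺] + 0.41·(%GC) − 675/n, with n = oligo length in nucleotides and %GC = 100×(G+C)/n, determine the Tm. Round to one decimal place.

62.0°C

Length n = 22. C=4, A=7, T=8, G=3
G+C = 7, so %GC = 7/22 × 100 = 31.818%
Salt term: 16.6 × (-0.115) = -1.909
GC term: 0.41 × 31.818 = 13.045; length term: −675/22 = −30.682
Tm = 81.5 + (-1.909) + 13.045 − 30.682 = 61.954 → 62.0°C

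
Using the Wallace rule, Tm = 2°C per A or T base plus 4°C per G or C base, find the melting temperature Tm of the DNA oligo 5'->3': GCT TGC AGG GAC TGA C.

52°C

Base counts: A=3, T=3, C=4, G=6
AT pairs contribute 6, GC pairs contribute 10.
Tm = 2(6) + 4(10) = 12 + 40 = 52°C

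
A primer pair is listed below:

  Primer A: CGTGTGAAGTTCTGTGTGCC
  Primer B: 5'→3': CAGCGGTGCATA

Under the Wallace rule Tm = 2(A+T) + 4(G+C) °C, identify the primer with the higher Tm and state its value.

Primer A: A+T=9, G+C=11 → Tm = 2(9)+4(11) = 62°C
Primer B: A+T=5, G+C=7 → Tm = 2(5)+4(7) = 38°C
62°C vs 38°C → primer A is higher.

Primer A, 62°C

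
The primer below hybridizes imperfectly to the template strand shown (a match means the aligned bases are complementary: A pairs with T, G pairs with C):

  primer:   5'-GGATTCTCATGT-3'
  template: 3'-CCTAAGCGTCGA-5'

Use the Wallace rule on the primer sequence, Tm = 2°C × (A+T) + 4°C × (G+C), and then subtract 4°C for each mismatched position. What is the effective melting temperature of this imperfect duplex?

Primer base counts: A=2, T=5, G=3, C=2 → A+T=7, G+C=5
Perfect-match Tm = 2(7) + 4(5) = 14 + 20 = 34°C
Mismatches (positions where the bases are not complementary): 3 (at positions 7, 10, 11)
Effective Tm = 34 − 3×4 = 34 − 12 = 22°C

22°C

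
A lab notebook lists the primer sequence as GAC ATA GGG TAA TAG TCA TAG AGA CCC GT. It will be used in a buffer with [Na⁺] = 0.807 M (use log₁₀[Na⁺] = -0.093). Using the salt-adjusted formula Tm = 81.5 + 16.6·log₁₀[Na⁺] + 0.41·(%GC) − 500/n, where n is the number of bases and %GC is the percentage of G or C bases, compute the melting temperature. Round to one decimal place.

Length n = 29. Scanning the sequence gives C=5, A=10, G=8, T=6.
G+C = 13, so %GC = 13/29 × 100 = 44.828%
Salt term: 16.6 × (-0.093) = -1.544
GC term: 0.41 × 44.828 = 18.379; length term: −500/29 = −17.241
Tm = 81.5 + (-1.544) + 18.379 − 17.241 = 81.094 → 81.1°C

81.1°C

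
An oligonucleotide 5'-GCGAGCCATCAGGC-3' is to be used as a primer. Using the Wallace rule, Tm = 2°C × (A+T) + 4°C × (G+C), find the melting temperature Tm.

Scanning the sequence gives T=1, A=3, C=5, G=5.
A+T = 4, G+C = 10
Tm = 2×4 + 4×10 = 48°C

48°C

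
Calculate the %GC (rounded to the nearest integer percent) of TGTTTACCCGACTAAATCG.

42%

Counting bases: T=6, C=5, G=3, A=5
G+C = 3 + 5 = 8 out of 19 bases
%GC = 8/19 × 100 = 42.11% ≈ 42%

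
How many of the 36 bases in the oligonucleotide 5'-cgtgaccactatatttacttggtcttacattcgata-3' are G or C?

13

Scanning the sequence gives G=5, A=9, C=8, T=14.
Total G or C: 5 + 8 = 13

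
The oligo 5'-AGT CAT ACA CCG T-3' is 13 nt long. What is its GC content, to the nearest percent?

46%

G=2, C=4, T=3, A=4
G+C = 2 + 4 = 6 out of 13 bases
%GC = 6/13 × 100 = 46.15% ≈ 46%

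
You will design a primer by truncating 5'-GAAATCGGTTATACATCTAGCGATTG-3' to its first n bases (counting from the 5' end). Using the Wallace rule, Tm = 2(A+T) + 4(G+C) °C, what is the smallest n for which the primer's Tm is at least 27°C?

n = 10

First 9 bases: GAAATCGGT → Tm = 26°C (< 27°C)
First 10 bases: GAAATCGGTT → Tm = 28°C (≥ 27°C)
Each additional base adds 2°C (A/T) or 4°C (G/C), so Tm is non-decreasing in n; n = 10 is the first length to reach 27°C.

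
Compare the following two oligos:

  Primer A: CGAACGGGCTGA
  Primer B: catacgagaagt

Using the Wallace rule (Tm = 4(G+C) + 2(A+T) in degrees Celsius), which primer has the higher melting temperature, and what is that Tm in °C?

Primer A: A+T=4, G+C=8 → Tm = 2(4)+4(8) = 40°C
Primer B: A+T=7, G+C=5 → Tm = 2(7)+4(5) = 34°C
40°C vs 34°C → primer A is higher.

Primer A, 40°C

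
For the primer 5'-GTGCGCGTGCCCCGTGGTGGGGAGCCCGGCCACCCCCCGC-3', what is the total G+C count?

34

Counting bases: G=16, T=4, A=2, C=18
Total G or C: 16 + 18 = 34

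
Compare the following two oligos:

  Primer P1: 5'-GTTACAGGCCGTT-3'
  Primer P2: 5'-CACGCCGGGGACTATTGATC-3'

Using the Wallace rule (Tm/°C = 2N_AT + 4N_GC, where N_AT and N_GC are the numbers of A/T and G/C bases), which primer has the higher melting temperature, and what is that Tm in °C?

Primer P1: A+T=6, G+C=7 → Tm = 2(6)+4(7) = 40°C
Primer P2: A+T=8, G+C=12 → Tm = 2(8)+4(12) = 64°C
40°C vs 64°C → primer P2 is higher.

Primer P2, 64°C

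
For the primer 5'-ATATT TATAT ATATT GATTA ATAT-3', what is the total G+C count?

1

C=0, G=1, A=10, T=13
G+C = 1 + 0 = 1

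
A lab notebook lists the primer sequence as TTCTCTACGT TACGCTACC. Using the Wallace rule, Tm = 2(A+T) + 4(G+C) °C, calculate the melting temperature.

56°C

Counting bases: G=2, A=3, T=7, C=7
A+T = 10, G+C = 9
Tm = 4·9 + 2·10 = 36 + 20 = 56°C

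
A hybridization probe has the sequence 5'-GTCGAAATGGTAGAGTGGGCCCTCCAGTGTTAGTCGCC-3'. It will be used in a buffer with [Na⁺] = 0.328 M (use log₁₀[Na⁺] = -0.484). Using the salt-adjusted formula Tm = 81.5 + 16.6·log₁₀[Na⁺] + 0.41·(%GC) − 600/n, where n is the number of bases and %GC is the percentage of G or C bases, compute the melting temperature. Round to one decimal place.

Length n = 38. Counting bases: G=13, A=7, C=9, T=9
G+C = 22, so %GC = 22/38 × 100 = 57.895%
Salt term: 16.6 × (-0.484) = -8.034
GC term: 0.41 × 57.895 = 23.737; length term: −600/38 = −15.789
Tm = 81.5 + (-8.034) + 23.737 − 15.789 = 81.414 → 81.4°C

81.4°C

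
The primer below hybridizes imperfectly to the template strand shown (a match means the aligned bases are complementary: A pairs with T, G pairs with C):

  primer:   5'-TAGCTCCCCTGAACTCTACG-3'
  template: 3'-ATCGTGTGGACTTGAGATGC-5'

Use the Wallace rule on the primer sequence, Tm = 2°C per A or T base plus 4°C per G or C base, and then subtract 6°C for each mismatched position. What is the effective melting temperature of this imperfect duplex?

Primer base counts: A=4, T=5, G=3, C=8 → A+T=9, G+C=11
Perfect-match Tm = 2(9) + 4(11) = 18 + 44 = 62°C
Mismatches (positions where the bases are not complementary): 2 (at positions 5, 7)
Effective Tm = 62 − 2×6 = 62 − 12 = 50°C

50°C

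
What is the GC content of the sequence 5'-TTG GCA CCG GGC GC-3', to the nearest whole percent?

T=2, C=5, A=1, G=6
G+C = 6 + 5 = 11 out of 14 bases
%GC = 11/14 × 100 = 78.57% ≈ 79%

79%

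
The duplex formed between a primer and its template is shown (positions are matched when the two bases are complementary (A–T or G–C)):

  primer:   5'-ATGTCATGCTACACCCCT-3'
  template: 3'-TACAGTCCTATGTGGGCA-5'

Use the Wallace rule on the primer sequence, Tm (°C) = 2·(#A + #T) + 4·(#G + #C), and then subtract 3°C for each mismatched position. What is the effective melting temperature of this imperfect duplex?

45°C

Primer base counts: A=4, T=5, G=2, C=7 → A+T=9, G+C=9
Perfect-match Tm = 2(9) + 4(9) = 18 + 36 = 54°C
Mismatches (positions where the bases are not complementary): 3 (at positions 7, 9, 17)
Effective Tm = 54 − 3×3 = 54 − 9 = 45°C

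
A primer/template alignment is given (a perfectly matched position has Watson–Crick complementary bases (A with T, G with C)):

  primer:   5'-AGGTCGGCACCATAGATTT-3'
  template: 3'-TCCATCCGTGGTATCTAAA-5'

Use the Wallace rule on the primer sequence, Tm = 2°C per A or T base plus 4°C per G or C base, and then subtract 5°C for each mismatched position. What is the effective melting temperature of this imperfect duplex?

Primer base counts: A=5, T=5, G=5, C=4 → A+T=10, G+C=9
Perfect-match Tm = 2(10) + 4(9) = 20 + 36 = 56°C
Mismatches (positions where the bases are not complementary): 1 (at position 5)
Effective Tm = 56 − 1×5 = 56 − 5 = 51°C

51°C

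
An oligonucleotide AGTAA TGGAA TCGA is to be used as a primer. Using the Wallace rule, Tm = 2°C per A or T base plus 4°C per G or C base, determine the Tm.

38°C

Scanning the sequence gives A=6, T=3, C=1, G=4.
So N_AT = 9 and N_GC = 5.
Tm = 2(9) + 4(5) = 18 + 20 = 38°C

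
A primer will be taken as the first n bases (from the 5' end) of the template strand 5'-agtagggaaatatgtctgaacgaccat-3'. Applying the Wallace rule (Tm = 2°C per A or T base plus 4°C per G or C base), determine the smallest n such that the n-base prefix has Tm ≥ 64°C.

First 22 bases: AGTAGGGAAATATGTCTGAACG → Tm = 62°C (< 64°C)
First 23 bases: AGTAGGGAAATATGTCTGAACGA → Tm = 64°C (≥ 64°C)
Since every base adds ≥2°C, Tm only increases with n, so the threshold is first crossed at n = 23.

n = 23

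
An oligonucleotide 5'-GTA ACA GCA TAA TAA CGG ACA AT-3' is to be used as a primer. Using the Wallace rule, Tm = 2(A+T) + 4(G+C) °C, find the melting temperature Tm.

62°C

Base counts: A=11, C=4, G=4, T=4
A+T = 15, G+C = 8
Tm = 4·8 + 2·15 = 32 + 30 = 62°C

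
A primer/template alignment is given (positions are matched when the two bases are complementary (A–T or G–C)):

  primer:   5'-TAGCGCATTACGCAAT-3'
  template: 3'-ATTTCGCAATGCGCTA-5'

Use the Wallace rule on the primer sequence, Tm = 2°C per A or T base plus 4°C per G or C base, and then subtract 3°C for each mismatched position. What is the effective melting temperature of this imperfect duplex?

Primer base counts: A=5, T=4, G=3, C=4 → A+T=9, G+C=7
Perfect-match Tm = 2(9) + 4(7) = 18 + 28 = 46°C
Mismatches (positions where the bases are not complementary): 4 (at positions 3, 4, 7, 14)
Effective Tm = 46 − 4×3 = 46 − 12 = 34°C

34°C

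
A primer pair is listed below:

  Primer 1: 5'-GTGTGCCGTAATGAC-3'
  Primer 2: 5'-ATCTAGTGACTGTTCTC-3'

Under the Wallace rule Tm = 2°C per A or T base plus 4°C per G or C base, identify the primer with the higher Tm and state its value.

Primer 2, 48°C

Primer 1: A+T=7, G+C=8 → Tm = 2(7)+4(8) = 46°C
Primer 2: A+T=10, G+C=7 → Tm = 2(10)+4(7) = 48°C
46°C vs 48°C → primer 2 is higher.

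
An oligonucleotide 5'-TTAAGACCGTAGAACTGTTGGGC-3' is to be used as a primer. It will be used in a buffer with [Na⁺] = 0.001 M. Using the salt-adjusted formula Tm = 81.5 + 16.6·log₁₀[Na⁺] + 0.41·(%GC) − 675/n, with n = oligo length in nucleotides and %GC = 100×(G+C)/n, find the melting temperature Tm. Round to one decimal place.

Length n = 23. A=6, G=7, T=6, C=4
G+C = 11, so %GC = 11/23 × 100 = 47.826%
Salt term: 16.6 × (-3) = -49.8
GC term: 0.41 × 47.826 = 19.609; length term: −675/23 = −29.348
Tm = 81.5 + (-49.8) + 19.609 − 29.348 = 21.961 → 22.0°C

22.0°C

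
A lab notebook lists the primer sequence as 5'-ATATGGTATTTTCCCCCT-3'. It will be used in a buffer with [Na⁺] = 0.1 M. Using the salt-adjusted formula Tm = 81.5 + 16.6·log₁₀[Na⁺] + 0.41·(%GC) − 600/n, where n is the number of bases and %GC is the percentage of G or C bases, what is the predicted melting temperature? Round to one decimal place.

Length n = 18. Scanning the sequence gives A=3, T=8, G=2, C=5.
G+C = 7, so %GC = 7/18 × 100 = 38.889%
Salt term: 16.6 × (-1) = -16.6
GC term: 0.41 × 38.889 = 15.944; length term: −600/18 = −33.333
Tm = 81.5 + (-16.6) + 15.944 − 33.333 = 47.511 → 47.5°C

47.5°C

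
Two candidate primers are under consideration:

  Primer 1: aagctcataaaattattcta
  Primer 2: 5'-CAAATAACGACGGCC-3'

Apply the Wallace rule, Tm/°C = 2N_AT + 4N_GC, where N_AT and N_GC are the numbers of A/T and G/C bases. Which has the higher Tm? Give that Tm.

Primer 1, 48°C

Primer 1: A+T=16, G+C=4 → Tm = 2(16)+4(4) = 48°C
Primer 2: A+T=7, G+C=8 → Tm = 2(7)+4(8) = 46°C
48°C vs 46°C → primer 1 is higher.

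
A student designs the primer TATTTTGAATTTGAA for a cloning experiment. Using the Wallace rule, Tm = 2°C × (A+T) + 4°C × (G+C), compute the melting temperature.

34°C

Scanning the sequence gives A=5, G=2, T=8, C=0.
A+T = 13, G+C = 2
Tm = 2×13 + 4×2 = 34°C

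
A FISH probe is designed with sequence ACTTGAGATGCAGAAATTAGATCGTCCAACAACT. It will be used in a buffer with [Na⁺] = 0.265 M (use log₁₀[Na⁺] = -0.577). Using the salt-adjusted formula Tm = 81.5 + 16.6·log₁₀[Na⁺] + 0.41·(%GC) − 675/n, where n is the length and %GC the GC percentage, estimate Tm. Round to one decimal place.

67.7°C

Length n = 34. Base counts: A=13, T=8, G=6, C=7
G+C = 13, so %GC = 13/34 × 100 = 38.235%
Salt term: 16.6 × (-0.577) = -9.578
GC term: 0.41 × 38.235 = 15.676; length term: −675/34 = −19.853
Tm = 81.5 + (-9.578) + 15.676 − 19.853 = 67.745 → 67.7°C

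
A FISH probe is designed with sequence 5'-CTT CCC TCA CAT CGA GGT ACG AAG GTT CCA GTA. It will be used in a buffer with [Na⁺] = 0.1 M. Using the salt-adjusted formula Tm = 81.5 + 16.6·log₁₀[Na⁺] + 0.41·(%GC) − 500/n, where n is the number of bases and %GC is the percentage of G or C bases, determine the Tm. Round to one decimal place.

70.9°C

Length n = 33. Base counts: C=10, T=8, G=7, A=8
G+C = 17, so %GC = 17/33 × 100 = 51.515%
Salt term: 16.6 × (-1) = -16.6
GC term: 0.41 × 51.515 = 21.121; length term: −500/33 = −15.152
Tm = 81.5 + (-16.6) + 21.121 − 15.152 = 70.869 → 70.9°C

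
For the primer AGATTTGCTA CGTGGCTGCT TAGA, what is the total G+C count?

Base counts: A=5, G=7, C=4, T=8
Total G or C: 7 + 4 = 11

11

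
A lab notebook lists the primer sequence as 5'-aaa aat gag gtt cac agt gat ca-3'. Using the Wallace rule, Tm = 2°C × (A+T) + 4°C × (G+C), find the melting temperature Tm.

62°C

Counting bases: G=5, A=10, T=5, C=3
So N_AT = 15 and N_GC = 8.
Tm = 4·8 + 2·15 = 32 + 30 = 62°C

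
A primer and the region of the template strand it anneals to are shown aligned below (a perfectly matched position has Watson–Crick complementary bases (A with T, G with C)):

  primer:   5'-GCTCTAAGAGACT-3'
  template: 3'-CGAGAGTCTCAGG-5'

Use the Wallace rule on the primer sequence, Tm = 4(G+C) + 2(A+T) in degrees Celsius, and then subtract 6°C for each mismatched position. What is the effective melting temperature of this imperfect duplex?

20°C

Primer base counts: A=4, T=3, G=3, C=3 → A+T=7, G+C=6
Perfect-match Tm = 2(7) + 4(6) = 14 + 24 = 38°C
Mismatches (positions where the bases are not complementary): 3 (at positions 6, 11, 13)
Effective Tm = 38 − 3×6 = 38 − 18 = 20°C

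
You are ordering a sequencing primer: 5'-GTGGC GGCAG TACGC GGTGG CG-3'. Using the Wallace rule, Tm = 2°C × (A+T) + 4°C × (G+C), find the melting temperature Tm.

78°C

Counting bases: A=2, T=3, C=5, G=12
So N_AT = 5 and N_GC = 17.
Tm = 2(5) + 4(17) = 10 + 68 = 78°C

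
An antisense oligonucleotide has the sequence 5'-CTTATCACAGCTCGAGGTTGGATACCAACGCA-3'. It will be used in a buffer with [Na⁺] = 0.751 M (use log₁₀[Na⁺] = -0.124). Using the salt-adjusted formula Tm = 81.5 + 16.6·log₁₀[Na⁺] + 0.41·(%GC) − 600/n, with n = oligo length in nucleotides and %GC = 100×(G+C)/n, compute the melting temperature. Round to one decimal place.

81.2°C

Length n = 32. Counting bases: T=7, A=9, C=9, G=7
G+C = 16, so %GC = 16/32 × 100 = 50%
Salt term: 16.6 × (-0.124) = -2.058
GC term: 0.41 × 50 = 20.5; length term: −600/32 = −18.75
Tm = 81.5 + (-2.058) + 20.5 − 18.75 = 81.192 → 81.2°C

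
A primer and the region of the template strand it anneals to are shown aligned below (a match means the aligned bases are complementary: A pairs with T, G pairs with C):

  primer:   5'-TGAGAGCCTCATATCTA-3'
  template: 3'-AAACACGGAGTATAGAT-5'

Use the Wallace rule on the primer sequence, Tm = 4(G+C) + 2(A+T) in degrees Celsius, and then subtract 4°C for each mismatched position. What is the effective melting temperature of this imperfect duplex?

36°C

Primer base counts: A=5, T=5, G=3, C=4 → A+T=10, G+C=7
Perfect-match Tm = 2(10) + 4(7) = 20 + 28 = 48°C
Mismatches (positions where the bases are not complementary): 3 (at positions 2, 3, 5)
Effective Tm = 48 − 3×4 = 48 − 12 = 36°C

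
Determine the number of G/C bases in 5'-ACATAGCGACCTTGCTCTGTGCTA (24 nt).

Counting bases: A=5, C=7, T=7, G=5
G+C = 5 + 7 = 12

12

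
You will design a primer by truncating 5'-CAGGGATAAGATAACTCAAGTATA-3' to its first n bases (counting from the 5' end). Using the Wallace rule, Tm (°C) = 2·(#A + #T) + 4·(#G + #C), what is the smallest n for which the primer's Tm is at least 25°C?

First 8 bases: CAGGGATA → Tm = 24°C (< 25°C)
First 9 bases: CAGGGATAA → Tm = 26°C (≥ 25°C)
Since every base adds ≥2°C, Tm only increases with n, so the threshold is first crossed at n = 9.

n = 9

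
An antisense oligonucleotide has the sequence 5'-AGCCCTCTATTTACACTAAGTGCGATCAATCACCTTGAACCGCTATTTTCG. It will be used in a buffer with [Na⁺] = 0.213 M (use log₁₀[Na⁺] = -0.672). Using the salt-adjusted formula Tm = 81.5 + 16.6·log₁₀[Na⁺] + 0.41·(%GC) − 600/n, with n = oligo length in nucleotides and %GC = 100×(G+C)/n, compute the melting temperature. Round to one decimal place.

76.3°C

Length n = 51. G=7, T=16, C=15, A=13
G+C = 22, so %GC = 22/51 × 100 = 43.137%
Salt term: 16.6 × (-0.672) = -11.155
GC term: 0.41 × 43.137 = 17.686; length term: −600/51 = −11.765
Tm = 81.5 + (-11.155) + 17.686 − 11.765 = 76.266 → 76.3°C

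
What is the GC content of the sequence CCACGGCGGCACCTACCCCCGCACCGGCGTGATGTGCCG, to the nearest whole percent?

Scanning the sequence gives C=18, T=4, A=5, G=12.
G+C = 12 + 18 = 30 out of 39 bases
%GC = 30/39 × 100 = 76.92% ≈ 77%

77%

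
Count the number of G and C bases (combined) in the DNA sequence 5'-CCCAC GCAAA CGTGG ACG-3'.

G=5, A=5, T=1, C=7
G+C = 5 + 7 = 12

12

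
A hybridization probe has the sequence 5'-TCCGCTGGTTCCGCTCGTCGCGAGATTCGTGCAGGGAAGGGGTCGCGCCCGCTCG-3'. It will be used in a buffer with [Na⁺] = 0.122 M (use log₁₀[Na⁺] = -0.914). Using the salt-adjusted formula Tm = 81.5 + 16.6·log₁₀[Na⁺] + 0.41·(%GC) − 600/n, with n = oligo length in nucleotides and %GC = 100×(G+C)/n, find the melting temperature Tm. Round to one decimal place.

Length n = 55. C=18, G=21, T=11, A=5
G+C = 39, so %GC = 39/55 × 100 = 70.909%
Salt term: 16.6 × (-0.914) = -15.172
GC term: 0.41 × 70.909 = 29.073; length term: −600/55 = −10.909
Tm = 81.5 + (-15.172) + 29.073 − 10.909 = 84.492 → 84.5°C

84.5°C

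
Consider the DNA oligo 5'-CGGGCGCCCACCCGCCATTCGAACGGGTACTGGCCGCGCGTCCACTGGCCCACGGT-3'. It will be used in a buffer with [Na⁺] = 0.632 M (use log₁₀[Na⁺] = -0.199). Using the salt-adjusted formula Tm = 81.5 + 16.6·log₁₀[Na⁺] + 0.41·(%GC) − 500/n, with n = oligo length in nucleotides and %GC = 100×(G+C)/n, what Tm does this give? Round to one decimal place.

Length n = 56. G=18, T=7, A=7, C=24
G+C = 42, so %GC = 42/56 × 100 = 75%
Salt term: 16.6 × (-0.199) = -3.303
GC term: 0.41 × 75 = 30.75; length term: −500/56 = −8.929
Tm = 81.5 + (-3.303) + 30.75 − 8.929 = 100.018 → 100.0°C

100.0°C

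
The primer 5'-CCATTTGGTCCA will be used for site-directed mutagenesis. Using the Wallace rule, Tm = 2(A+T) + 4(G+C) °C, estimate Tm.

Base counts: G=2, T=4, C=4, A=2
So N_AT = 6 and N_GC = 6.
Tm = 4·6 + 2·6 = 24 + 12 = 36°C

36°C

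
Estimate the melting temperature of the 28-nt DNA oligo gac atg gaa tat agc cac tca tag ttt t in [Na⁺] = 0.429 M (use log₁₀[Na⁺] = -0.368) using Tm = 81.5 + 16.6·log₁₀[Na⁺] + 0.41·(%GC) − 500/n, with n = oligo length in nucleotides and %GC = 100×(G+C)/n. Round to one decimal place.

72.2°C

Length n = 28. Counting bases: G=5, C=5, A=9, T=9
G+C = 10, so %GC = 10/28 × 100 = 35.714%
Salt term: 16.6 × (-0.368) = -6.109
GC term: 0.41 × 35.714 = 14.643; length term: −500/28 = −17.857
Tm = 81.5 + (-6.109) + 14.643 − 17.857 = 72.177 → 72.2°C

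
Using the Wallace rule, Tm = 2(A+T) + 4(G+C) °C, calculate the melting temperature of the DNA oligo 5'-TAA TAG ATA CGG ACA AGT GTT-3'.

56°C

A=8, C=2, T=6, G=5
So N_AT = 14 and N_GC = 7.
Tm = 4·7 + 2·14 = 28 + 28 = 56°C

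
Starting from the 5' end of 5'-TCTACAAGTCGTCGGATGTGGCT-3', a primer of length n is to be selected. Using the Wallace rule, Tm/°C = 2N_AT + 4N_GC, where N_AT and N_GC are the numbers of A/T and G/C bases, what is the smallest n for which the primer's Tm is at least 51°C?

n = 18

First 17 bases: TCTACAAGTCGTCGGAT → Tm = 50°C (< 51°C)
First 18 bases: TCTACAAGTCGTCGGATG → Tm = 54°C (≥ 51°C)
Each additional base adds 2°C (A/T) or 4°C (G/C), so Tm is non-decreasing in n; n = 18 is the first length to reach 51°C.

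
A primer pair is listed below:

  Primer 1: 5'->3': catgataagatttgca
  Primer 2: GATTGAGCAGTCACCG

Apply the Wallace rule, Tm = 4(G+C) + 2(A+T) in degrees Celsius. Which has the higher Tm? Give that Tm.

Primer 2, 50°C

Primer 1: A+T=11, G+C=5 → Tm = 2(11)+4(5) = 42°C
Primer 2: A+T=7, G+C=9 → Tm = 2(7)+4(9) = 50°C
42°C vs 50°C → primer 2 is higher.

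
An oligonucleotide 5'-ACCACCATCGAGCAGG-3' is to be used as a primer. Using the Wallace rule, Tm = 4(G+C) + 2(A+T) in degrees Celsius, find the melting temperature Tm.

52°C

Scanning the sequence gives C=6, T=1, A=5, G=4.
A+T = 6, G+C = 10
Tm = 4·10 + 2·6 = 40 + 12 = 52°C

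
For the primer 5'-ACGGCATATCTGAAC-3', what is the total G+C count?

7

A=5, C=4, T=3, G=3
Total G or C: 3 + 4 = 7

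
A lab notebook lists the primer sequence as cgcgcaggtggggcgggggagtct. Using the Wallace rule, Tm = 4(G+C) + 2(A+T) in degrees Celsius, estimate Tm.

86°C

Base counts: G=14, T=3, C=5, A=2
A+T = 5, G+C = 19
Tm = 2×5 + 4×19 = 86°C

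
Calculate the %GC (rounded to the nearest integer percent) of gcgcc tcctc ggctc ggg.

T=3, G=7, A=0, C=8
G+C = 7 + 8 = 15 out of 18 bases
%GC = 15/18 × 100 = 83.33% ≈ 83%

83%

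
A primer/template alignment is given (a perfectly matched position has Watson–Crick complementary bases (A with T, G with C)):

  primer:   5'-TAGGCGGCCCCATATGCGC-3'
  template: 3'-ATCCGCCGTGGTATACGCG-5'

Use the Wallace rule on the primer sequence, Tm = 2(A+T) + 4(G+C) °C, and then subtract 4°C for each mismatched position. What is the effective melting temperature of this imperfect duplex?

60°C

Primer base counts: A=3, T=3, G=6, C=7 → A+T=6, G+C=13
Perfect-match Tm = 2(6) + 4(13) = 12 + 52 = 64°C
Mismatches (positions where the bases are not complementary): 1 (at position 9)
Effective Tm = 64 − 1×4 = 64 − 4 = 60°C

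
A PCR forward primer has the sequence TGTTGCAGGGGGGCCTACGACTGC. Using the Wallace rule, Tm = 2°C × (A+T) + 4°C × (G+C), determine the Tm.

80°C

Base counts: C=6, G=10, A=3, T=5
So N_AT = 8 and N_GC = 16.
Tm = 2×8 + 4×16 = 80°C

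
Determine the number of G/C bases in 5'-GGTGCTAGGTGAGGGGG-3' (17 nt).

12

Counting bases: G=11, T=3, A=2, C=1
Total G or C: 11 + 1 = 12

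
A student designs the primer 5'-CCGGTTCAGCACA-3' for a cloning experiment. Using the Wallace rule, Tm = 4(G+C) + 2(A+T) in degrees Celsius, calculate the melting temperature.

Scanning the sequence gives T=2, A=3, G=3, C=5.
So N_AT = 5 and N_GC = 8.
Tm = 2(5) + 4(8) = 10 + 32 = 42°C

42°C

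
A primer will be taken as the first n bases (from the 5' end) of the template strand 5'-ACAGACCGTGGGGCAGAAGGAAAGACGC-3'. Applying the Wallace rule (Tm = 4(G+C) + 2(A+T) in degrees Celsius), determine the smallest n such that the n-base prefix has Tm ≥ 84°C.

n = 27

First 26 bases: ACAGACCGTGGGGCAGAAGGAAAGAC → Tm = 82°C (< 84°C)
First 27 bases: ACAGACCGTGGGGCAGAAGGAAAGACG → Tm = 86°C (≥ 84°C)
Since every base adds ≥2°C, Tm only increases with n, so the threshold is first crossed at n = 27.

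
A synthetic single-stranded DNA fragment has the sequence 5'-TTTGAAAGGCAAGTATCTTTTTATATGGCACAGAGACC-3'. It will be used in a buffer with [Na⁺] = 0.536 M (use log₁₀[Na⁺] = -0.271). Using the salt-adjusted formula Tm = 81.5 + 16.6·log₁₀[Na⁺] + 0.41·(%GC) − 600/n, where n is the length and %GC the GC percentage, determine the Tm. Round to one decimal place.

76.3°C

Length n = 38. T=12, C=6, A=12, G=8
G+C = 14, so %GC = 14/38 × 100 = 36.842%
Salt term: 16.6 × (-0.271) = -4.499
GC term: 0.41 × 36.842 = 15.105; length term: −600/38 = −15.789
Tm = 81.5 + (-4.499) + 15.105 − 15.789 = 76.317 → 76.3°C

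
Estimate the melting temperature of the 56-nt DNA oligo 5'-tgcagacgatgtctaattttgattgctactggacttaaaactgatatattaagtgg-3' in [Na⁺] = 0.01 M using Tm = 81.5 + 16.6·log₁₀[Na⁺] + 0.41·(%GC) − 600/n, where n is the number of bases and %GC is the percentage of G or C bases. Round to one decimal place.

51.5°C

Length n = 56. T=20, A=17, G=12, C=7
G+C = 19, so %GC = 19/56 × 100 = 33.929%
Salt term: 16.6 × (-2) = -33.2
GC term: 0.41 × 33.929 = 13.911; length term: −600/56 = −10.714
Tm = 81.5 + (-33.2) + 13.911 − 10.714 = 51.497 → 51.5°C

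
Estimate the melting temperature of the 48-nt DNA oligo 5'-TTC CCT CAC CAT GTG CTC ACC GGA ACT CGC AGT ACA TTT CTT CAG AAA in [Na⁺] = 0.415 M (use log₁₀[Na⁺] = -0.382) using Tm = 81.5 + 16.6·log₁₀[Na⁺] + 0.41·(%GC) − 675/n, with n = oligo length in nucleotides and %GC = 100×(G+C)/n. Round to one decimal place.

80.7°C

Length n = 48. Base counts: G=7, T=13, C=16, A=12
G+C = 23, so %GC = 23/48 × 100 = 47.917%
Salt term: 16.6 × (-0.382) = -6.341
GC term: 0.41 × 47.917 = 19.646; length term: −675/48 = −14.062
Tm = 81.5 + (-6.341) + 19.646 − 14.062 = 80.743 → 80.7°C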